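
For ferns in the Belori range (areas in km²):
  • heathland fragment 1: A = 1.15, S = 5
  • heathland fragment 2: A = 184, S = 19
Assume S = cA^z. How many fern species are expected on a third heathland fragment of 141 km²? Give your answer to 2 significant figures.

18

z = ln(19/5) / ln(184/1.15) = 1.3350 / 5.0752 = 0.2630
c = 5 / 1.15^0.2630 = 5 / 1.037 = 4.82
S₃ = 4.82 × 141^0.2630 = 4.82 × 3.676 ≈ 17.72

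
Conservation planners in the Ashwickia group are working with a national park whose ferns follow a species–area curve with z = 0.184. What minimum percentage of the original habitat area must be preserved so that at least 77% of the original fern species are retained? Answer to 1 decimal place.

Need (A_new/A_old)^0.184 = 0.77, so A_new/A_old = 0.77^(1/0.184) = 0.77^5.435
ln(A_new/A_old) = ln 0.77 / 0.184 = -0.2614 / 0.184 = -1.4205
A_new/A_old = e^-1.4205 ≈ 0.2416

24.2%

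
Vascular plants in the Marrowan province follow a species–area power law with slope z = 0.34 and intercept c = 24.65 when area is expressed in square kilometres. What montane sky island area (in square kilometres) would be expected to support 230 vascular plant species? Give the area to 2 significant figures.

230 = 24.65 × A^0.34  ⇒  A^0.34 = 230/24.65 = 9.331
ln A = ln(9.331) / 0.34 = 2.2333 / 0.34 = 6.5685
A = e^6.5685 ≈ 712.3 square kilometres

710 square kilometres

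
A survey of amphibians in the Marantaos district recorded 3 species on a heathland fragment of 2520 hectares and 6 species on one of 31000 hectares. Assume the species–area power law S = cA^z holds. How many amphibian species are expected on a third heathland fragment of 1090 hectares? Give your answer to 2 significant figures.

z = ln(6/3) / ln(31000/2520) = 0.6931 / 2.5097 = 0.2762
c = 3 / 2520^0.2762 = 3 / 8.698 = 0.3449
S₃ = 0.3449 × 1090^0.2762 = 0.3449 × 6.901 ≈ 2.38

2.4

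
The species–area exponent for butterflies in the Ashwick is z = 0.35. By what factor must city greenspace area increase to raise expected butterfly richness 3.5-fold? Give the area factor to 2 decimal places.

(A₂/A₁)^0.35 = 3.5, so A₂/A₁ = 3.5^(1/0.35) = 3.5^2.857
ln(A₂/A₁) = ln 3.5 / 0.35 = 1.2528 / 0.35 = 3.5793
A₂/A₁ = e^3.5793 ≈ 35.85

35.85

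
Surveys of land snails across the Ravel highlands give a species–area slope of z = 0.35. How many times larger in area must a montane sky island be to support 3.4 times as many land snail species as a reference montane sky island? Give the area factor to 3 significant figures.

(A₂/A₁)^0.35 = 3.4, so A₂/A₁ = 3.4^(1/0.35) = 3.4^2.857
ln(A₂/A₁) = ln 3.4 / 0.35 = 1.2238 / 0.35 = 3.4965
A₂/A₁ = e^3.4965 ≈ 33

33.0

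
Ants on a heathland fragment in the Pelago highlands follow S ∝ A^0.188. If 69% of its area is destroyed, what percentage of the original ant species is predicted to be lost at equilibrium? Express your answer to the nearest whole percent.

S_new/S_old = (A_new/A_old)^z = 0.31^0.188
= exp(0.188 × ln 0.31) = exp(0.188 × -1.1712) = exp(-0.2202) ≈ 0.8024
Fraction lost = 1 − 0.8024 = 0.1976

20%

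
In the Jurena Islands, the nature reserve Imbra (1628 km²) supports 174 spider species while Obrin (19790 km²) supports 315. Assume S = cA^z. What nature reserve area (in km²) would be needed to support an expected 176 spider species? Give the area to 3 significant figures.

z = ln(315/174) / ln(19790/1628) = 0.5935 / 2.4978 = 0.2376
c = 174 / 1628^0.2376 = 174 / 5.796 = 30.02
A = (176/30.02)^(1/0.2376) ⇒ ln A = ln(5.863)/0.2376 = 7.4432
A = e^7.4432 ≈ 1708 km²

1710 km²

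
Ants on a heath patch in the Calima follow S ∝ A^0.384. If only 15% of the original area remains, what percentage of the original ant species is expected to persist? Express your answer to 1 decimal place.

48.3%

S_new/S_old = (A_new/A_old)^z = 0.15^0.384
= exp(0.384 × ln 0.15) = exp(0.384 × -1.8971) = exp(-0.7285) ≈ 0.4826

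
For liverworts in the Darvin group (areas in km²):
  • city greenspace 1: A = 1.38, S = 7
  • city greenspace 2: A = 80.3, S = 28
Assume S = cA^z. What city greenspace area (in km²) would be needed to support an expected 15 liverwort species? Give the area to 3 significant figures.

z = ln(28/7) / ln(80.3/1.38) = 1.3863 / 4.0637 = 0.3411
c = 7 / 1.38^0.3411 = 7 / 1.116 = 6.272
A = (15/6.272)^(1/0.3411) ⇒ ln A = ln(2.392)/0.3411 = 2.5562
A = e^2.5562 ≈ 12.89 km²

12.9 km²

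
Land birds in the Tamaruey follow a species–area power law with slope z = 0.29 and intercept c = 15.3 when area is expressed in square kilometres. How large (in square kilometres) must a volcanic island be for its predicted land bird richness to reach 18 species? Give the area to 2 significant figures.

18 = 15.3 × A^0.29  ⇒  A^0.29 = 18/15.3 = 1.176
ln A = ln(1.176) / 0.29 = 0.1625 / 0.29 = 0.5604
A = e^0.5604 ≈ 1.751 square kilometres

1.8 square kilometres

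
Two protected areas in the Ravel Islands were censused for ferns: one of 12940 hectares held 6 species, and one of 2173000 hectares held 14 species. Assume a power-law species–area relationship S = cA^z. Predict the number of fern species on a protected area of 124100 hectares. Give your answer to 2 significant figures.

8.7

z = ln(14/6) / ln(2173000/12940) = 0.8473 / 5.1235 = 0.1654
c = 6 / 12940^0.1654 = 6 / 4.786 = 1.254
S₃ = 1.254 × 124100^0.1654 = 1.254 × 6.956 ≈ 8.72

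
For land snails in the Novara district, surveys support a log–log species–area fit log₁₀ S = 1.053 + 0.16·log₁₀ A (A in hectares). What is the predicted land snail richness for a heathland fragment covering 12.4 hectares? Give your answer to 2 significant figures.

17

S = 11.3 × 12.4^0.16
ln S = ln 11.3 + 0.16 × ln 12.4 = 2.4246 + 0.16 × 2.5177 = 2.8275
S = e^2.8275 ≈ 16.9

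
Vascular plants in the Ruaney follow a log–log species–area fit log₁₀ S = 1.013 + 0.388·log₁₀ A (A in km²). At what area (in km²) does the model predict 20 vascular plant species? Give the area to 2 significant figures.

5.5 km²

20 = 10.3 × A^0.388  ⇒  A^0.388 = 20/10.3 = 1.941
ln A = ln(1.941) / 0.388 = 0.6632 / 0.388 = 1.7093
A = e^1.7093 ≈ 5.525 km²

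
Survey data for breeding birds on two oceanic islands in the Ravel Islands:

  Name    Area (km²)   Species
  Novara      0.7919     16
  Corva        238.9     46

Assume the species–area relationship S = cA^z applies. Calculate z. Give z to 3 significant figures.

Taking logs: ln S = ln c + z ln A, so z = (ln S₂ − ln S₁)/(ln A₂ − ln A₁).
z = ln(46/16) / ln(238.9/0.7919) = ln(2.875) / ln(301.7) = 1.0561 / 5.7094 = 0.1850

0.185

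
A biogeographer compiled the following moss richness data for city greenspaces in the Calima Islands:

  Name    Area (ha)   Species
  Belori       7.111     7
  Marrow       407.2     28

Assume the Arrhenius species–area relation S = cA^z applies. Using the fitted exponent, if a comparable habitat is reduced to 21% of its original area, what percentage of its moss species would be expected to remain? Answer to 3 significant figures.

58.6%

z = ln(28/7) / ln(407.2/7.111) = 1.3863 / 4.0477 = 0.3425
S_new/S_old = (A_new/A_old)^z = 0.21^0.3425 = exp(0.3425 × -1.5606) = 0.586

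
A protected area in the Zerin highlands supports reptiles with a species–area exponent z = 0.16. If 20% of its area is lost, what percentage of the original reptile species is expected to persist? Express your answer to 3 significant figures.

S_new/S_old = (A_new/A_old)^z = 0.8^0.16
= exp(0.16 × ln 0.8) = exp(0.16 × -0.2231) = exp(-0.0357) ≈ 0.9649

96.5%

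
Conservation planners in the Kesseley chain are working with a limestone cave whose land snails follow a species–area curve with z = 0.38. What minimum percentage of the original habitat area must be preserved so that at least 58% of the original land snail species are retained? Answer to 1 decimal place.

Need (A_new/A_old)^0.38 = 0.58, so A_new/A_old = 0.58^(1/0.38) = 0.58^2.632
ln(A_new/A_old) = ln 0.58 / 0.38 = -0.5447 / 0.38 = -1.4335
A_new/A_old = e^-1.4335 ≈ 0.2385

23.8%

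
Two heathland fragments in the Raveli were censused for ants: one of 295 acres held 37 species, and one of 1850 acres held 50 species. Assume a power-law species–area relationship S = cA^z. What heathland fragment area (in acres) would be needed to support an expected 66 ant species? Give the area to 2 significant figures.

10000 acres

z = ln(50/37) / ln(1850/295) = 0.3011 / 1.8360 = 0.1640
c = 37 / 295^0.1640 = 37 / 2.541 = 14.56
A = (66/14.56)^(1/0.1640) ⇒ ln A = ln(4.533)/0.1640 = 9.2158
A = e^9.2158 ≈ 10055 acres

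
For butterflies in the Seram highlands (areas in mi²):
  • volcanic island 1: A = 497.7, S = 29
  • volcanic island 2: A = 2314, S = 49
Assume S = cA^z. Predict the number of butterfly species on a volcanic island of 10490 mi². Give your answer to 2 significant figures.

z = ln(49/29) / ln(2314/497.7) = 0.5245 / 1.5367 = 0.3413
c = 29 / 497.7^0.3413 = 29 / 8.328 = 3.482
S₃ = 3.482 × 10490^0.3413 = 3.482 × 23.57 ≈ 82.08

82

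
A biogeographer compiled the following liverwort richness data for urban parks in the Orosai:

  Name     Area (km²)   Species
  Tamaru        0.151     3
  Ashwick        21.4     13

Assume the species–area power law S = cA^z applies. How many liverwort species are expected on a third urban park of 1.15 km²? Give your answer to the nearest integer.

z = ln(13/3) / ln(21.4/0.151) = 1.4663 / 4.9539 = 0.2960
c = 3 / 0.151^0.2960 = 3 / 0.5715 = 5.25
S₃ = 5.25 × 1.15^0.2960 = 5.25 × 1.042 ≈ 5.472

5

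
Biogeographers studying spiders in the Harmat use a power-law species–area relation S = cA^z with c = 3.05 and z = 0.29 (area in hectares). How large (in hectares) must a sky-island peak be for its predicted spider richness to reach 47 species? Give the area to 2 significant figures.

12000 hectares

47 = 3.05 × A^0.29  ⇒  A^0.29 = 47/3.05 = 15.41
ln A = ln(15.41) / 0.29 = 2.7350 / 0.29 = 9.4311
A = e^9.4311 ≈ 12470 hectares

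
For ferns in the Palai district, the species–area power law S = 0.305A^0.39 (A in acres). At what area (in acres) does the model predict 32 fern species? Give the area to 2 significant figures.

150000 acres

32 = 0.305 × A^0.39  ⇒  A^0.39 = 32/0.305 = 104.9
ln A = ln(104.9) / 0.39 = 4.6532 / 0.39 = 11.9312
A = e^11.9312 ≈ 151938 acres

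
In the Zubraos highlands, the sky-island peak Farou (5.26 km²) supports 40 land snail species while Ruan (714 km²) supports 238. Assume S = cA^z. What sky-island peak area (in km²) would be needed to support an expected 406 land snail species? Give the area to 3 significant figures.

z = ln(238/40) / ln(714/5.26) = 1.7834 / 4.9108 = 0.3632
c = 40 / 5.26^0.3632 = 40 / 1.827 = 21.89
A = (406/21.89)^(1/0.3632) ⇒ ln A = ln(18.55)/0.3632 = 8.0415
A = e^8.0415 ≈ 3107 km²

3110 km²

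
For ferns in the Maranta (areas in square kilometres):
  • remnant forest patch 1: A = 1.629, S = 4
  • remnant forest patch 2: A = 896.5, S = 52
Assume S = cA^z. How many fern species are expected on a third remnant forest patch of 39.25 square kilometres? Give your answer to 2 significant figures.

z = ln(52/4) / ln(896.5/1.629) = 2.5649 / 6.3105 = 0.4065
c = 4 / 1.629^0.4065 = 4 / 1.219 = 3.28
S₃ = 3.28 × 39.25^0.4065 = 3.28 × 4.445 ≈ 14.58

15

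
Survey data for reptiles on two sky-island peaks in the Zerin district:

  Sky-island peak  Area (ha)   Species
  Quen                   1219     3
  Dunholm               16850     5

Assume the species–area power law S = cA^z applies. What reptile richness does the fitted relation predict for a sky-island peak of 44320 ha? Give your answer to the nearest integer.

6

z = ln(5/3) / ln(16850/1219) = 0.5108 / 2.6263 = 0.1945
c = 3 / 1219^0.1945 = 3 / 3.983 = 0.7532
S₃ = 0.7532 × 44320^0.1945 = 0.7532 × 8.013 ≈ 6.035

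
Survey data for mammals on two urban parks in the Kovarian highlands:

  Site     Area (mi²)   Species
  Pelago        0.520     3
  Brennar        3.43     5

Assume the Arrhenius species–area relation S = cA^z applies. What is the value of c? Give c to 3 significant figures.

3.58

z = ln(S₂/S₁) / ln(A₂/A₁) = ln(5/3) / ln(3.43/0.52) = 0.5108 / 1.8865 = 0.2708
c = S₁ / A₁^z = 3 / 0.52^0.2708 = 3 / 0.8377 = 3.581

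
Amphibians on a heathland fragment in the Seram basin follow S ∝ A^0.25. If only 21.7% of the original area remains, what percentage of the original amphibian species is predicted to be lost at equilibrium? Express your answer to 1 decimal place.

S_new/S_old = (A_new/A_old)^z = 0.217^0.25
= exp(0.25 × ln 0.217) = exp(0.25 × -1.5279) = exp(-0.3820) ≈ 0.6825
Fraction lost = 1 − 0.6825 = 0.3175

31.7%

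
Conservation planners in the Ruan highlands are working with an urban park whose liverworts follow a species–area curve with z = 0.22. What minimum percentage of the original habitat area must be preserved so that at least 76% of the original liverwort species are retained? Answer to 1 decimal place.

28.7%

Need (A_new/A_old)^0.22 = 0.76, so A_new/A_old = 0.76^(1/0.22) = 0.76^4.545
ln(A_new/A_old) = ln 0.76 / 0.22 = -0.2744 / 0.22 = -1.2474
A_new/A_old = e^-1.2474 ≈ 0.2872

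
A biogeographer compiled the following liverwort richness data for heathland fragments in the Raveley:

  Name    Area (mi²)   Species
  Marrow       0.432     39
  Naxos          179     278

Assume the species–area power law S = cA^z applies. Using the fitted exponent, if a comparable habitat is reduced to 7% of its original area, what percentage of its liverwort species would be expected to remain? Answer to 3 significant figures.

42.0%

z = ln(278/39) / ln(179/0.432) = 1.9641 / 6.0267 = 0.3259
S_new/S_old = (A_new/A_old)^z = 0.07^0.3259 = exp(0.3259 × -2.6593) = 0.4204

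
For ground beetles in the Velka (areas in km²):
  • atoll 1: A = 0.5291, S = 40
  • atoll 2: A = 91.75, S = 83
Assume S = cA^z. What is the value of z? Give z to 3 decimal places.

Taking logs: ln S = ln c + z ln A, so z = (ln S₂ − ln S₁)/(ln A₂ − ln A₁).
z = ln(83/40) / ln(91.75/0.5291) = ln(2.075) / ln(173.4) = 0.7300 / 5.1556 = 0.1416

0.142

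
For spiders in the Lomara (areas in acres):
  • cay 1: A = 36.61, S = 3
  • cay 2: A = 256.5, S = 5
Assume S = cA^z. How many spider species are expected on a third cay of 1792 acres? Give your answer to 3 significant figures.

8.33

z = ln(5/3) / ln(256.5/36.61) = 0.5108 / 1.9468 = 0.2624
c = 3 / 36.61^0.2624 = 3 / 2.572 = 1.166
S₃ = 1.166 × 1792^0.2624 = 1.166 × 7.139 ≈ 8.327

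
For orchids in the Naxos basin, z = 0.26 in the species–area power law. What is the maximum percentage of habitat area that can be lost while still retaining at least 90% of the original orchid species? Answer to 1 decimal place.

Need (A_new/A_old)^0.26 = 0.9, so A_new/A_old = 0.9^(1/0.26) = 0.9^3.846
ln(A_new/A_old) = ln 0.9 / 0.26 = -0.1054 / 0.26 = -0.4052
A_new/A_old = e^-0.4052 ≈ 0.6668
Fraction that can be lost = 1 − 0.6668 = 0.3332

33.3%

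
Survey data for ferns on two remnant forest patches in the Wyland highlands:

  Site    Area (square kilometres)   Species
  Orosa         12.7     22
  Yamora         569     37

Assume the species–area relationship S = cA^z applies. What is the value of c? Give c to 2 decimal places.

15.54

z = ln(S₂/S₁) / ln(A₂/A₁) = ln(37/22) / ln(569/12.7) = 0.5199 / 3.8023 = 0.1367
c = S₁ / A₁^z = 22 / 12.7^0.1367 = 22 / 1.416 = 15.54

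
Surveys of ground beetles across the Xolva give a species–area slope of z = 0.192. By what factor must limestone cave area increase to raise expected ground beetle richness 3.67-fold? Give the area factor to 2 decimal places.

872.91

(A₂/A₁)^0.192 = 3.67, so A₂/A₁ = 3.67^(1/0.192) = 3.67^5.208
ln(A₂/A₁) = ln 3.67 / 0.192 = 1.3002 / 0.192 = 6.7718
A₂/A₁ = e^6.7718 ≈ 872.9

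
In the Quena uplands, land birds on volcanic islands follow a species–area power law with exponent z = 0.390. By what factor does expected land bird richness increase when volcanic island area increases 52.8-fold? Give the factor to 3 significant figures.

4.70

S₂/S₁ = (A₂/A₁)^z = 52.8^0.39
ln(S₂/S₁) = 0.39 × ln 52.8 = 0.39 × 3.9665 = 1.5469
S₂/S₁ = e^1.5469 ≈ 4.697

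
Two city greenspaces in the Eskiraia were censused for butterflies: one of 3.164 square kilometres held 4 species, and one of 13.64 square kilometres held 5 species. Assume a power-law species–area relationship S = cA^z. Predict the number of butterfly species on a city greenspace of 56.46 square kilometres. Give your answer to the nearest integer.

z = ln(5/4) / ln(13.64/3.164) = 0.2231 / 1.4612 = 0.1527
c = 4 / 3.164^0.1527 = 4 / 1.192 = 3.355
S₃ = 3.355 × 56.46^0.1527 = 3.355 × 1.851 ≈ 6.211

6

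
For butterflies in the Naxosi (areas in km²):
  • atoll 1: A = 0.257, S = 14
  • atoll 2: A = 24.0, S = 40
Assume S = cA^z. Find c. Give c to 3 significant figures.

z = ln(S₂/S₁) / ln(A₂/A₁) = ln(40/14) / ln(24/0.257) = 1.0498 / 4.5367 = 0.2314
c = S₁ / A₁^z = 14 / 0.257^0.2314 = 14 / 0.7302 = 19.17

19.2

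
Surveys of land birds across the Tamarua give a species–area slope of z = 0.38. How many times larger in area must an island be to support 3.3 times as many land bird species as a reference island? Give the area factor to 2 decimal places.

(A₂/A₁)^0.38 = 3.3, so A₂/A₁ = 3.3^(1/0.38) = 3.3^2.632
ln(A₂/A₁) = ln 3.3 / 0.38 = 1.1939 / 0.38 = 3.1419
A₂/A₁ = e^3.1419 ≈ 23.15

23.15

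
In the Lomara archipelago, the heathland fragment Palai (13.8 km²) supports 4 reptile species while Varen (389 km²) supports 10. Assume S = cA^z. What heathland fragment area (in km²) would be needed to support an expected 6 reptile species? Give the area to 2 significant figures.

z = ln(10/4) / ln(389/13.8) = 0.9163 / 3.3389 = 0.2744
c = 4 / 13.8^0.2744 = 4 / 2.055 = 1.946
A = (6/1.946)^(1/0.2744) ⇒ ln A = ln(3.083)/0.2744 = 4.1022
A = e^4.1022 ≈ 60.47 km²

60 km²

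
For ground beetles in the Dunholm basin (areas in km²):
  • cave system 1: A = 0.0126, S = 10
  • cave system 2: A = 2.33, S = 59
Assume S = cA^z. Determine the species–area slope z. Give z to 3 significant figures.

Taking logs: ln S = ln c + z ln A, so z = (ln S₂ − ln S₁)/(ln A₂ − ln A₁).
z = ln(59/10) / ln(2.33/0.0126) = ln(5.9) / ln(184.9) = 1.7750 / 5.2199 = 0.3400

0.340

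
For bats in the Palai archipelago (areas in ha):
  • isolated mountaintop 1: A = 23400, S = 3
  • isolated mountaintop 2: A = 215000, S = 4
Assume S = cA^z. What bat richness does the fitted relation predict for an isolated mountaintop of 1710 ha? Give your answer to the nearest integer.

2

z = ln(4/3) / ln(215000/23400) = 0.2877 / 2.2179 = 0.1297
c = 3 / 23400^0.1297 = 3 / 3.687 = 0.8136
S₃ = 0.8136 × 1710^0.1297 = 0.8136 × 2.626 ≈ 2.137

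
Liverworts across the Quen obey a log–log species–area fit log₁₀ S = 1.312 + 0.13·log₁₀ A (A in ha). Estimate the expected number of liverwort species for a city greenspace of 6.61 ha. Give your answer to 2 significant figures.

S = 20.51 × 6.61^0.13
ln S = ln 20.51 + 0.13 × ln 6.61 = 3.0210 + 0.13 × 1.8886 = 3.2665
S = e^3.2665 ≈ 26.22

26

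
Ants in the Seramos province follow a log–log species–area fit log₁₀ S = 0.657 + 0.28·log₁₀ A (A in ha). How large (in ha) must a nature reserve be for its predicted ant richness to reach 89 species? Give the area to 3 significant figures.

41300 ha

89 = 4.539 × A^0.28  ⇒  A^0.28 = 89/4.539 = 19.61
ln A = ln(19.61) / 0.28 = 2.9758 / 0.28 = 10.6280
A = e^10.6280 ≈ 41274 ha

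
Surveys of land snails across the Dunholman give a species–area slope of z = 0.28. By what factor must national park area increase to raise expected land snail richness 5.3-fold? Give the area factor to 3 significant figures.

(A₂/A₁)^0.28 = 5.3, so A₂/A₁ = 5.3^(1/0.28) = 5.3^3.571
ln(A₂/A₁) = ln 5.3 / 0.28 = 1.6677 / 0.28 = 5.9561
A₂/A₁ = e^5.9561 ≈ 386.1

386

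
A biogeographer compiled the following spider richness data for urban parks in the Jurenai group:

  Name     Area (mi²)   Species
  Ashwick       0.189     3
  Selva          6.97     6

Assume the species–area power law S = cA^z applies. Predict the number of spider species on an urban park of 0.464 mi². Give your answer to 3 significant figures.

3.57

z = ln(6/3) / ln(6.97/0.189) = 0.6931 / 3.6076 = 0.1921
c = 3 / 0.189^0.1921 = 3 / 0.7261 = 4.132
S₃ = 4.132 × 0.464^0.1921 = 4.132 × 0.8628 ≈ 3.565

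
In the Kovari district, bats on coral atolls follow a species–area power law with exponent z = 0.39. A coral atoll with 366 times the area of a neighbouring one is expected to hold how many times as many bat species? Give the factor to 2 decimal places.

9.99

S₂/S₁ = (A₂/A₁)^z = 366^0.39
ln(S₂/S₁) = 0.39 × ln 366 = 0.39 × 5.9026 = 2.3020
S₂/S₁ = e^2.3020 ≈ 9.994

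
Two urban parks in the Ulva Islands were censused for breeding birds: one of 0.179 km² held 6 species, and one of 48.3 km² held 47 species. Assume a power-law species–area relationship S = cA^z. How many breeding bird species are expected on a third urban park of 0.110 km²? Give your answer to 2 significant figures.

z = ln(47/6) / ln(48.3/0.179) = 2.0584 / 5.5978 = 0.3677
c = 6 / 0.179^0.3677 = 6 / 0.5312 = 11.3
S₃ = 11.3 × 0.11^0.3677 = 11.3 × 0.4441 ≈ 5.016

5.0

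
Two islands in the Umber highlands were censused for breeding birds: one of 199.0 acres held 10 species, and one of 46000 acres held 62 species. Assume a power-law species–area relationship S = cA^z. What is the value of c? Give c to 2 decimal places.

z = ln(S₂/S₁) / ln(A₂/A₁) = ln(62/10) / ln(46000/199) = 1.8245 / 5.4431 = 0.3352
c = S₁ / A₁^z = 10 / 199^0.3352 = 10 / 5.896 = 1.696

1.70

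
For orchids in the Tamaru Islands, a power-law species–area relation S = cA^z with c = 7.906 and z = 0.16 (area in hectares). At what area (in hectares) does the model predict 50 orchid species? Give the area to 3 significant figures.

101000 hectares

50 = 7.906 × A^0.16  ⇒  A^0.16 = 50/7.906 = 6.324
ln A = ln(6.324) / 0.16 = 1.8444 / 0.16 = 11.5275
A = e^11.5275 ≈ 101469 hectares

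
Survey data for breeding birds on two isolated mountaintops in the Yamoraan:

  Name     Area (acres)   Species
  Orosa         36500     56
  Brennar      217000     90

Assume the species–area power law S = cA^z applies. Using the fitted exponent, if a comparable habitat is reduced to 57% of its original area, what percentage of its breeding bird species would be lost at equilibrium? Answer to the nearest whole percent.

z = ln(90/56) / ln(217000/36500) = 0.4745 / 1.7826 = 0.2662
S_new/S_old = (A_new/A_old)^z = 0.57^0.2662 = exp(0.2662 × -0.5621) = 0.861
Fraction lost = 1 − 0.861 = 0.139

14%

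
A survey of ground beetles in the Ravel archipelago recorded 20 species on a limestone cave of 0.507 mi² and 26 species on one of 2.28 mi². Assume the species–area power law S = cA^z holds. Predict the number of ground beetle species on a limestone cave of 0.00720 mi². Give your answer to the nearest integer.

10

z = ln(26/20) / ln(2.28/0.507) = 0.2624 / 1.5034 = 0.1745
c = 20 / 0.507^0.1745 = 20 / 0.8882 = 22.52
S₃ = 22.52 × 0.0072^0.1745 = 22.52 × 0.4227 ≈ 9.519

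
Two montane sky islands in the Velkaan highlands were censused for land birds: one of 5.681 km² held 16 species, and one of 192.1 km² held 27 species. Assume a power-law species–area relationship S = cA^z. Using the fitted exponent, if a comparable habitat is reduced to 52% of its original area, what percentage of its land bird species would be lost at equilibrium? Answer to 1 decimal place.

9.3%

z = ln(27/16) / ln(192.1/5.681) = 0.5232 / 3.5209 = 0.1486
S_new/S_old = (A_new/A_old)^z = 0.52^0.1486 = exp(0.1486 × -0.6539) = 0.9074
Fraction lost = 1 − 0.9074 = 0.09261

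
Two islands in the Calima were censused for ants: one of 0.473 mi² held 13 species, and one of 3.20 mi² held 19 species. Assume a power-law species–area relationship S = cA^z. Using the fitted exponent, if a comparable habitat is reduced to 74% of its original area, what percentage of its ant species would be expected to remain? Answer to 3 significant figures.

z = ln(19/13) / ln(3.2/0.473) = 0.3795 / 1.9118 = 0.1985
S_new/S_old = (A_new/A_old)^z = 0.74^0.1985 = exp(0.1985 × -0.3011) = 0.942

94.2%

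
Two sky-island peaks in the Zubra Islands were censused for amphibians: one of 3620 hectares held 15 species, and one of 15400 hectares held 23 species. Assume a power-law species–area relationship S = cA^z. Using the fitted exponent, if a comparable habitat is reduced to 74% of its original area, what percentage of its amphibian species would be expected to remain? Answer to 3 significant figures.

z = ln(23/15) / ln(15400/3620) = 0.4274 / 1.4479 = 0.2952
S_new/S_old = (A_new/A_old)^z = 0.74^0.2952 = exp(0.2952 × -0.3011) = 0.9149

91.5%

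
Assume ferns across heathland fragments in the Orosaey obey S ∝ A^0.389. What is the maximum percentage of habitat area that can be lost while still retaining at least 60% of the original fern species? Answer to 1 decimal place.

Need (A_new/A_old)^0.389 = 0.6, so A_new/A_old = 0.6^(1/0.389) = 0.6^2.571
ln(A_new/A_old) = ln 0.6 / 0.389 = -0.5108 / 0.389 = -1.3132
A_new/A_old = e^-1.3132 ≈ 0.269
Fraction that can be lost = 1 − 0.269 = 0.731

73.1%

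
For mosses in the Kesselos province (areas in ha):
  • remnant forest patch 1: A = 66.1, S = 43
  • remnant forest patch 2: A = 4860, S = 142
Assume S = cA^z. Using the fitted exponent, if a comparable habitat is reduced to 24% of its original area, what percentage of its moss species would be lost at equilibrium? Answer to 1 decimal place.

z = ln(142/43) / ln(4860/66.1) = 1.1946 / 4.2976 = 0.2780
S_new/S_old = (A_new/A_old)^z = 0.24^0.2780 = exp(0.2780 × -1.4271) = 0.6725
Fraction lost = 1 − 0.6725 = 0.3275

32.7%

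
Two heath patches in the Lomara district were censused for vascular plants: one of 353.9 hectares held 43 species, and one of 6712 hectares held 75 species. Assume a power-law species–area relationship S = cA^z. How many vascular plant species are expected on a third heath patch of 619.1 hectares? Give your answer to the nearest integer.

48

z = ln(75/43) / ln(6712/353.9) = 0.5563 / 2.9426 = 0.1890
c = 43 / 353.9^0.1890 = 43 / 3.033 = 14.18
S₃ = 14.18 × 619.1^0.1890 = 14.18 × 3.371 ≈ 47.8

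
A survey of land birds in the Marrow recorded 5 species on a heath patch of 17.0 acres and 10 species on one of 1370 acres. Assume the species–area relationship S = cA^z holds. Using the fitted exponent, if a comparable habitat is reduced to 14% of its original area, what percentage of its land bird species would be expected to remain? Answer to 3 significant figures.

73.3%

z = ln(10/5) / ln(1370/17) = 0.6931 / 4.3894 = 0.1579
S_new/S_old = (A_new/A_old)^z = 0.14^0.1579 = exp(0.1579 × -1.9661) = 0.7331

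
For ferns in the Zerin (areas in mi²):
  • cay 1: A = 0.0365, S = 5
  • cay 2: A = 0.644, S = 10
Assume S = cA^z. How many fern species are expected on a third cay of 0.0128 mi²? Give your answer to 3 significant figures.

z = ln(10/5) / ln(0.644/0.0365) = 0.6931 / 2.8704 = 0.2415
c = 5 / 0.0365^0.2415 = 5 / 0.4496 = 11.12
S₃ = 11.12 × 0.0128^0.2415 = 11.12 × 0.3491 ≈ 3.882

3.88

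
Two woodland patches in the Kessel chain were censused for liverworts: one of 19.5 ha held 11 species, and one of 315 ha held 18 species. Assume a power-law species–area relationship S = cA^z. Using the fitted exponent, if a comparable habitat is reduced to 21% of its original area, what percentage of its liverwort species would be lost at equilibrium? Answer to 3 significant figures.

24.1%

z = ln(18/11) / ln(315/19.5) = 0.4925 / 2.7822 = 0.1770
S_new/S_old = (A_new/A_old)^z = 0.21^0.1770 = exp(0.1770 × -1.5606) = 0.7586
Fraction lost = 1 − 0.7586 = 0.2414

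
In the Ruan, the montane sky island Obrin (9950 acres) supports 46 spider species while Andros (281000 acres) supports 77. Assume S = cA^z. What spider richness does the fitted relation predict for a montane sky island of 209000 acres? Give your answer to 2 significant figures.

z = ln(77/46) / ln(281000/9950) = 0.5152 / 3.3408 = 0.1542
c = 46 / 9950^0.1542 = 46 / 4.135 = 11.12
S₃ = 11.12 × 209000^0.1542 = 11.12 × 6.613 ≈ 73.56

74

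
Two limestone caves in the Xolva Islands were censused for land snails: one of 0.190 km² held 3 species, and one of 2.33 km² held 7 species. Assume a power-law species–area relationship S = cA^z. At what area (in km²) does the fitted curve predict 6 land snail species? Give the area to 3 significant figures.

1.48 km²

z = ln(7/3) / ln(2.33/0.19) = 0.8473 / 2.5066 = 0.3380
c = 3 / 0.19^0.3380 = 3 / 0.5704 = 5.259
A = (6/5.259)^(1/0.3380) ⇒ ln A = ln(1.141)/0.3380 = 0.3898
A = e^0.3898 ≈ 1.477 km²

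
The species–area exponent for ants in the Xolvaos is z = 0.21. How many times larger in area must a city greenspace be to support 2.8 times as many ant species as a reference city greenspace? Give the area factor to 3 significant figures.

135

(A₂/A₁)^0.21 = 2.8, so A₂/A₁ = 2.8^(1/0.21) = 2.8^4.762
ln(A₂/A₁) = ln 2.8 / 0.21 = 1.0296 / 0.21 = 4.9029
A₂/A₁ = e^4.9029 ≈ 134.7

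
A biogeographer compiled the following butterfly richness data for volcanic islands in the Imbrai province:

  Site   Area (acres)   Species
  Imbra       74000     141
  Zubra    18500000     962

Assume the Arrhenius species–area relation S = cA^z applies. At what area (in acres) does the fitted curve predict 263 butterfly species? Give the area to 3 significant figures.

444000 acres

z = ln(962/141) / ln(18500000/74000) = 1.9203 / 5.5215 = 0.3478
c = 141 / 74000^0.3478 = 141 / 49.37 = 2.856
A = (263/2.856)^(1/0.3478) ⇒ ln A = ln(92.08)/0.3478 = 13.0043
A = e^13.0043 ≈ 444327 acres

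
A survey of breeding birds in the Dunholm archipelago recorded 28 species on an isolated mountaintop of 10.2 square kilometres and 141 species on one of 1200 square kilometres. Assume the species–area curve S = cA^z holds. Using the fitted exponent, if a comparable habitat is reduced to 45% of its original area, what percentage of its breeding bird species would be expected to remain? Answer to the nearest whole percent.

76%

z = ln(141/28) / ln(1200/10.2) = 1.6166 / 4.7677 = 0.3391
S_new/S_old = (A_new/A_old)^z = 0.45^0.3391 = exp(0.3391 × -0.7985) = 0.7628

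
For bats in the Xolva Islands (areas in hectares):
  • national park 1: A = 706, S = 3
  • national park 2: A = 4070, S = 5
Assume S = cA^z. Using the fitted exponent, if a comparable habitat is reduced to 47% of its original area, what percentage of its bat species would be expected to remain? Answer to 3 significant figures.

z = ln(5/3) / ln(4070/706) = 0.5108 / 1.7518 = 0.2916
S_new/S_old = (A_new/A_old)^z = 0.47^0.2916 = exp(0.2916 × -0.7550) = 0.8024

80.2%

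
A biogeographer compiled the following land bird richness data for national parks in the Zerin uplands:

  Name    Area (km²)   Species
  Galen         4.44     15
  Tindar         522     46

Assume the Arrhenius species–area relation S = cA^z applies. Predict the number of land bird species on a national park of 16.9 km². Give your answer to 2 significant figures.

z = ln(46/15) / ln(522/4.44) = 1.1206 / 4.7670 = 0.2351
c = 15 / 4.44^0.2351 = 15 / 1.42 = 10.57
S₃ = 10.57 × 16.9^0.2351 = 10.57 × 1.944 ≈ 20.54

21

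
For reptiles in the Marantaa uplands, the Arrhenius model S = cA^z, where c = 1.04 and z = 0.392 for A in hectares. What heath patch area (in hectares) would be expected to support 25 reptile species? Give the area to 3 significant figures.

25 = 1.04 × A^0.392  ⇒  A^0.392 = 25/1.04 = 24.04
ln A = ln(24.04) / 0.392 = 3.1797 / 0.392 = 8.1114
A = e^8.1114 ≈ 3332 hectares

3330 hectares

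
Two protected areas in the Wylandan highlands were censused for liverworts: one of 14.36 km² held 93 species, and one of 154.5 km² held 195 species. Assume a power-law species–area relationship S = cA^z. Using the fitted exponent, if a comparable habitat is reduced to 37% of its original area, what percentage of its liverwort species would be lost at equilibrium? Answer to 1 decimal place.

26.6%

z = ln(195/93) / ln(154.5/14.36) = 0.7404 / 2.3757 = 0.3116
S_new/S_old = (A_new/A_old)^z = 0.37^0.3116 = exp(0.3116 × -0.9943) = 0.7336
Fraction lost = 1 − 0.7336 = 0.2664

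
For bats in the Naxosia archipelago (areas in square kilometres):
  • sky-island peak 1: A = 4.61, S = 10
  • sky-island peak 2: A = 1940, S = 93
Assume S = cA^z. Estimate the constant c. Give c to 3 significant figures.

z = ln(S₂/S₁) / ln(A₂/A₁) = ln(93/10) / ln(1940/4.61) = 2.2300 / 6.0422 = 0.3691
c = S₁ / A₁^z = 10 / 4.61^0.3691 = 10 / 1.758 = 5.689

5.69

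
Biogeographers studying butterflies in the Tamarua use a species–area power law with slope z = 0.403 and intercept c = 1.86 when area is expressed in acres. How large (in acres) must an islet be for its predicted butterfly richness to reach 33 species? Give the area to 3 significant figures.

1260 acres

33 = 1.86 × A^0.403  ⇒  A^0.403 = 33/1.86 = 17.74
ln A = ln(17.74) / 0.403 = 2.8759 / 0.403 = 7.1363
A = e^7.1363 ≈ 1257 acres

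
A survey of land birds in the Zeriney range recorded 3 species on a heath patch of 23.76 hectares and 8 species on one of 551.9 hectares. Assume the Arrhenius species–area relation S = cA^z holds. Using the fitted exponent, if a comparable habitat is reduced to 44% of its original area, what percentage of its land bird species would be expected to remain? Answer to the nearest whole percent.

z = ln(8/3) / ln(551.9/23.76) = 0.9808 / 3.1454 = 0.3118
S_new/S_old = (A_new/A_old)^z = 0.44^0.3118 = exp(0.3118 × -0.8210) = 0.7741

77%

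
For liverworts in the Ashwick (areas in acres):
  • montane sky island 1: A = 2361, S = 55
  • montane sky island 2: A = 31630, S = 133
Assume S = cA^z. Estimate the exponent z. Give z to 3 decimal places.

Taking logs: ln S = ln c + z ln A, so z = (ln S₂ − ln S₁)/(ln A₂ − ln A₁).
z = ln(133/55) / ln(31630/2361) = ln(2.418) / ln(13.4) = 0.8830 / 2.5950 = 0.3403

0.340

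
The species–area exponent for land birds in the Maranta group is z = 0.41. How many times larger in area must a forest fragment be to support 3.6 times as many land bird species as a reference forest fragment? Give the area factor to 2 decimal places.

22.74

(A₂/A₁)^0.41 = 3.6, so A₂/A₁ = 3.6^(1/0.41) = 3.6^2.439
ln(A₂/A₁) = ln 3.6 / 0.41 = 1.2809 / 0.41 = 3.1242
A₂/A₁ = e^3.1242 ≈ 22.74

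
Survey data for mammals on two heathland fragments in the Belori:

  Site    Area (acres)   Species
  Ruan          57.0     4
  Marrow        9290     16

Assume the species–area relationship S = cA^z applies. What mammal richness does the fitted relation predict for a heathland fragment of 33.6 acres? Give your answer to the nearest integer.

3

z = ln(16/4) / ln(9290/57) = 1.3863 / 5.0936 = 0.2722
c = 4 / 57^0.2722 = 4 / 3.005 = 1.331
S₃ = 1.331 × 33.6^0.2722 = 1.331 × 2.603 ≈ 3.464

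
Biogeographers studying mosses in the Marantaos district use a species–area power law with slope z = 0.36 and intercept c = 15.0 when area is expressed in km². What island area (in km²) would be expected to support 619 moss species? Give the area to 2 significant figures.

619 = 15 × A^0.36  ⇒  A^0.36 = 619/15 = 41.27
ln A = ln(41.27) / 0.36 = 3.7201 / 0.36 = 10.3335
A = e^10.3335 ≈ 30745 km²

31000 km²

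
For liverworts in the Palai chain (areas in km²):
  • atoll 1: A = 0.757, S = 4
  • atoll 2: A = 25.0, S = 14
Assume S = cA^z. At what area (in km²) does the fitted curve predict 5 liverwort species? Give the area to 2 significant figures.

z = ln(14/4) / ln(25/0.757) = 1.2528 / 3.4973 = 0.3582
c = 4 / 0.757^0.3582 = 4 / 0.9051 = 4.419
A = (5/4.419)^(1/0.3582) ⇒ ln A = ln(1.131)/0.3582 = 0.3445
A = e^0.3445 ≈ 1.411 km²

1.4 km²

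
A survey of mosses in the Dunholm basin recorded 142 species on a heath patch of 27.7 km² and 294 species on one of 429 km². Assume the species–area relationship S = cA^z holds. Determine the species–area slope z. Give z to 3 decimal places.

0.266

Taking logs: ln S = ln c + z ln A, so z = (ln S₂ − ln S₁)/(ln A₂ − ln A₁).
z = ln(294/142) / ln(429/27.7) = ln(2.07) / ln(15.49) = 0.7278 / 2.7400 = 0.2656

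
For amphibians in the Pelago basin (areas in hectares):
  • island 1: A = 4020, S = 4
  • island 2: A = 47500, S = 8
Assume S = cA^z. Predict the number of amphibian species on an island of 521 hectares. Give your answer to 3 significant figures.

2.25

z = ln(8/4) / ln(47500/4020) = 0.6931 / 2.4694 = 0.2807
c = 4 / 4020^0.2807 = 4 / 10.27 = 0.3894
S₃ = 0.3894 × 521^0.2807 = 0.3894 × 5.789 ≈ 2.254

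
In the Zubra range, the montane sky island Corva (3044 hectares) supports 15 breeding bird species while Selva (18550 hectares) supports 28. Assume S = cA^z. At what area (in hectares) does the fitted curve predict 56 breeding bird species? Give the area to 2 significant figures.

z = ln(28/15) / ln(18550/3044) = 0.6242 / 1.8073 = 0.3454
c = 15 / 3044^0.3454 = 15 / 15.96 = 0.9399
A = (56/0.9399)^(1/0.3454) ⇒ ln A = ln(59.58)/0.3454 = 11.8353
A = e^11.8353 ≈ 138040 hectares

140000 hectares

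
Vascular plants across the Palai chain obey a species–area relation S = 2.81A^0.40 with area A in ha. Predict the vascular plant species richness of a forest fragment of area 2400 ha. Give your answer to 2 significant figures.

S = 2.81 × 2400^0.4 = 2.81 × 22.49 ≈ 63.21

63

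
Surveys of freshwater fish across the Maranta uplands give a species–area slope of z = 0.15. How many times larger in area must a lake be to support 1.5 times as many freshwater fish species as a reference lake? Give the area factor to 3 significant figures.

(A₂/A₁)^0.15 = 1.5, so A₂/A₁ = 1.5^(1/0.15) = 1.5^6.667
ln(A₂/A₁) = ln 1.5 / 0.15 = 0.4055 / 0.15 = 2.7031
A₂/A₁ = e^2.7031 ≈ 14.93

14.9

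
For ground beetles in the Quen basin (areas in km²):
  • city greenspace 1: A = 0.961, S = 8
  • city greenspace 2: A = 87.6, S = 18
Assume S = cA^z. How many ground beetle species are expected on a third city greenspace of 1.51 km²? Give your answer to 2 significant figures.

z = ln(18/8) / ln(87.6/0.961) = 0.8109 / 4.5126 = 0.1797
c = 8 / 0.961^0.1797 = 8 / 0.9929 = 8.057
S₃ = 8.057 × 1.51^0.1797 = 8.057 × 1.077 ≈ 8.677

8.7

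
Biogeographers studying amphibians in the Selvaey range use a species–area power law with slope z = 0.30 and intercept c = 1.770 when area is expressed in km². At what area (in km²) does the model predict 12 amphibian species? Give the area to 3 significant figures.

12 = 1.77 × A^0.3  ⇒  A^0.3 = 12/1.77 = 6.78
ln A = ln(6.78) / 0.3 = 1.9139 / 0.3 = 6.3798
A = e^6.3798 ≈ 589.8 km²

590 km²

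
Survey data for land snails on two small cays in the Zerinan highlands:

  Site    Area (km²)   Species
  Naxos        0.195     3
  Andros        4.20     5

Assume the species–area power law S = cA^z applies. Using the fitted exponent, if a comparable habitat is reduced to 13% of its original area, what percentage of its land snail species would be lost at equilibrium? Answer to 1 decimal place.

z = ln(5/3) / ln(4.2/0.195) = 0.5108 / 3.0698 = 0.1664
S_new/S_old = (A_new/A_old)^z = 0.13^0.1664 = exp(0.1664 × -2.0402) = 0.7121
Fraction lost = 1 − 0.7121 = 0.2879

28.8%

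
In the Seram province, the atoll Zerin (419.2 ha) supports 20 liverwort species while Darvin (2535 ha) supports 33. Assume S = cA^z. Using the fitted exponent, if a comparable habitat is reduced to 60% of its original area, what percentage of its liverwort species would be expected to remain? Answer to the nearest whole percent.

z = ln(33/20) / ln(2535/419.2) = 0.5008 / 1.7996 = 0.2783
S_new/S_old = (A_new/A_old)^z = 0.6^0.2783 = exp(0.2783 × -0.5108) = 0.8675

87%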